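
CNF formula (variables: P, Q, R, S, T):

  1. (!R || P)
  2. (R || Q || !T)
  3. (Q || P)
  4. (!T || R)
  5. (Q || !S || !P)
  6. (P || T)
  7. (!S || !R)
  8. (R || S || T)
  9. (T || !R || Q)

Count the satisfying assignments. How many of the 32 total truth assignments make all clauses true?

The models are:
  P=T Q=F R=T S=F T=T
  P=T Q=T R=F S=T T=F
  P=T Q=T R=T S=F T=F
  P=T Q=T R=T S=F T=T
Count: 4.

4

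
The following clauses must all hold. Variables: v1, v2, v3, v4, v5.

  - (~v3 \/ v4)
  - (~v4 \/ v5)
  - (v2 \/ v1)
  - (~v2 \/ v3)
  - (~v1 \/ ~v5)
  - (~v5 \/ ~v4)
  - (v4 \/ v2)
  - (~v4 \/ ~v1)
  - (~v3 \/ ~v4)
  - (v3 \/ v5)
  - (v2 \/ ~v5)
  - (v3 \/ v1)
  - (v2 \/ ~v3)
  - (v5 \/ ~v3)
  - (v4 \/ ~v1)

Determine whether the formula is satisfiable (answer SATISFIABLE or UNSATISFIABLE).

UNSATISFIABLE

v3 = True:
  propagation gives v4=True; an empty clause results — contradiction.
v3 = False:
  propagation gives v2=False, v1=True, v5=False; an empty clause results — contradiction.
Every branch closes, so no satisfying assignment exists.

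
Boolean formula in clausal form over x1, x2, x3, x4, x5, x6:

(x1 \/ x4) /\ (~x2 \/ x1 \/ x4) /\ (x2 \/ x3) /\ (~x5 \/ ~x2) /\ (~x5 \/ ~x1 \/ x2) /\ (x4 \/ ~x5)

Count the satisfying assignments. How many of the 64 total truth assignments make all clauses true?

Case analysis on x2 and x1:
  x2=1, x1=1: forces x5=0; x3, x4, x6 free → 2^3 = 8.
  x2=1, x1=0: remaining (x3,x4,x5,x6) ∈ {(0,1,0,0); (0,1,0,1); (1,1,0,0); (1,1,0,1)} — 4.
  x2=0, x1=1: remaining (x3,x4,x5,x6) ∈ {(1,0,0,0); (1,0,0,1); (1,1,0,0); (1,1,0,1)} — 4.
  x2=0, x1=0: remaining (x3,x4,x5,x6) ∈ {(1,1,0,0); (1,1,0,1); (1,1,1,0); (1,1,1,1)} — 4.
Total: 8 + 4 + 4 + 4 = 20.

20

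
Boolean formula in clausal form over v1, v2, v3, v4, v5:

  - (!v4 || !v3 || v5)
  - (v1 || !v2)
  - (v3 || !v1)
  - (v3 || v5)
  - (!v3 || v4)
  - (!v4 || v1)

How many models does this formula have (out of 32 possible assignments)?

Satisfying assignments:
  v1=F v2=F v3=F v4=F v5=T
  v1=T v2=F v3=T v4=T v5=T
  v1=T v2=T v3=T v4=T v5=T
That's 3 in total.

3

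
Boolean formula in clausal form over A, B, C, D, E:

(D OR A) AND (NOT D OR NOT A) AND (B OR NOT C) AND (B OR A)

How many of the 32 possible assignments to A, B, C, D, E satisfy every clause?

Case analysis on A and B:
  A=1, B=1: remaining (C,D,E) ∈ {(0,0,0); (0,0,1); (1,0,0); (1,0,1)} — 4.
  A=1, B=0: remaining (C,D,E) ∈ {(0,0,0); (0,0,1)} — 2.
  A=0, B=1: remaining (C,D,E) ∈ {(0,1,0); (0,1,1); (1,1,0); (1,1,1)} — 4.
  A=0, B=0: a clause becomes empty — 0.
Total: 4 + 2 + 4 + 0 = 10.

10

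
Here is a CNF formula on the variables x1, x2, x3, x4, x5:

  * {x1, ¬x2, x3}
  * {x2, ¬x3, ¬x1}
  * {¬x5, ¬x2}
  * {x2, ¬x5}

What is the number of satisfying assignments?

12

Split on x2, then x1.
  x2=1, x1=1: remaining (x3,x4,x5) ∈ {(0,0,0); (0,1,0); (1,0,0); (1,1,0)} — 4.
  x2=1, x1=0: remaining (x3,x4,x5) ∈ {(1,0,0); (1,1,0)} — 2.
  x2=0, x1=1: remaining (x3,x4,x5) ∈ {(0,0,0); (0,1,0)} — 2.
  x2=0, x1=0: remaining (x3,x4,x5) ∈ {(0,0,0); (0,1,0); (1,0,0); (1,1,0)} — 4.
Total: 4 + 2 + 2 + 4 = 12.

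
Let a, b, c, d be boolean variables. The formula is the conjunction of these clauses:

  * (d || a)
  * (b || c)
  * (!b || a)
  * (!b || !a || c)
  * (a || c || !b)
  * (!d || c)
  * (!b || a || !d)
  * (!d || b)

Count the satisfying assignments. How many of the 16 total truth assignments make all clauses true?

The models are:
  a=T b=F c=T d=F
  a=T b=T c=T d=F
  a=T b=T c=T d=T
Count: 3.

3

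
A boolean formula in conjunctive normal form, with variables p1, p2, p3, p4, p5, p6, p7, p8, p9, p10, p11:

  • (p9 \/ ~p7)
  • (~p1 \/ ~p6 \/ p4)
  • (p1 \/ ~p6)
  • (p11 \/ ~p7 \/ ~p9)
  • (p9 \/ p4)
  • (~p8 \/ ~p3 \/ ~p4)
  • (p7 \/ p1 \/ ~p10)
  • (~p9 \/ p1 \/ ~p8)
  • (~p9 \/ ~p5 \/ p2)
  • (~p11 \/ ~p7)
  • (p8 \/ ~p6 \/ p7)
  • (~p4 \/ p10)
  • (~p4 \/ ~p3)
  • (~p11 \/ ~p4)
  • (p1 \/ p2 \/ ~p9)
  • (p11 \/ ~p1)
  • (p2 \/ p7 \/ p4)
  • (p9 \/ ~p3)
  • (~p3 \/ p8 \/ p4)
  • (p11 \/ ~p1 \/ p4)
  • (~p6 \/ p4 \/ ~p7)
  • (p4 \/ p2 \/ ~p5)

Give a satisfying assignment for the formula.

p1=T, p2=T, p3=F, p4=F, p5=F, p6=F, p7=F, p8=F, p9=T, p10=F, p11=T

Check each clause:
  1. (~p7 \/ p9) — p9 is true.
  2. (~p6 \/ p4 \/ ~p1) — ~p6 is true.
  3. (p1 \/ ~p6) — p1 is true.
  4. (p11 \/ ~p7 \/ ~p9) — ~p7 is true.
  5. (p4 \/ p9) — p9 is true.
  6. (~p3 \/ ~p4 \/ ~p8) — ~p8 is true.
  7. (~p10 \/ p7 \/ p1) — p1 is true.
  8. (~p9 \/ p1 \/ ~p8) — ~p8 is true.
  9. (~p9 \/ ~p5 \/ p2) — p2 is true.
  10. (~p7 \/ ~p11) — ~p7 is true.
  11. (p7 \/ ~p6 \/ p8) — ~p6 is true.
  12. (~p4 \/ p10) — ~p4 is true.
  13. (~p4 \/ ~p3) — ~p4 is true.
  14. (~p4 \/ ~p11) — ~p4 is true.
  15. (p2 \/ ~p9 \/ p1) — p1 is true.
  16. (~p1 \/ p11) — p11 is true.
  17. (p2 \/ p4 \/ p7) — p2 is true.
  18. (~p3 \/ p9) — p9 is true.
  19. (~p3 \/ p4 \/ p8) — ~p3 is true.
  20. (p11 \/ p4 \/ ~p1) — p11 is true.
  21. (~p7 \/ p4 \/ ~p6) — ~p7 is true.
  22. (~p5 \/ p2 \/ p4) — p2 is true.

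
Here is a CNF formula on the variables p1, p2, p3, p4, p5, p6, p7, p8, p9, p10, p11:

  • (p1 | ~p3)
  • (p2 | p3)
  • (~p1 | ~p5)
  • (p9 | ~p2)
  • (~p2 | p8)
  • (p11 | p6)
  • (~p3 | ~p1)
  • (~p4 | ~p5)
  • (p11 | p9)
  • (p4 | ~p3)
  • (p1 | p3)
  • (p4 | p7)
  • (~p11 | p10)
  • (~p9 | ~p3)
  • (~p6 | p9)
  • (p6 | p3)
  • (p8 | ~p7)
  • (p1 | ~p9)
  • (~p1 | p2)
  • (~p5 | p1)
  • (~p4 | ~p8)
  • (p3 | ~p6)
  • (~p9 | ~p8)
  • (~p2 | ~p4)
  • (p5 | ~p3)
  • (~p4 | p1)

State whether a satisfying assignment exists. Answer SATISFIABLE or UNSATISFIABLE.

UNSATISFIABLE

p3 = True:
  propagation gives p1=True; an empty clause results — contradiction.
p3 = False:
  propagation gives p2=True, p9=True, p8=True; an empty clause results — contradiction.
Every branch closes, so no satisfying assignment exists.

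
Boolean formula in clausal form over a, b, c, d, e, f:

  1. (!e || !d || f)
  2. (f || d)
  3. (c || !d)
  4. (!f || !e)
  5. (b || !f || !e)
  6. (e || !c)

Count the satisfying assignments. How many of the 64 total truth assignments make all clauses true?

4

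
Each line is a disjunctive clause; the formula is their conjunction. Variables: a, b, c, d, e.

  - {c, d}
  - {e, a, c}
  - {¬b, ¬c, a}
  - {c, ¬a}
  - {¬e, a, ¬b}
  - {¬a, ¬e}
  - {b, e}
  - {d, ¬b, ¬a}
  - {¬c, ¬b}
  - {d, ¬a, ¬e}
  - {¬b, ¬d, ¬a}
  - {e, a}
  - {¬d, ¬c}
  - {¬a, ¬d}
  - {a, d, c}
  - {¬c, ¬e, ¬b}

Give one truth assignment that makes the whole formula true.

a=F, b=F, c=F, d=T, e=T

Branch on a: take a = False.
  then e is forced to True.
  then b is forced to False.
The remaining clauses are satisfied by c = False, d = True.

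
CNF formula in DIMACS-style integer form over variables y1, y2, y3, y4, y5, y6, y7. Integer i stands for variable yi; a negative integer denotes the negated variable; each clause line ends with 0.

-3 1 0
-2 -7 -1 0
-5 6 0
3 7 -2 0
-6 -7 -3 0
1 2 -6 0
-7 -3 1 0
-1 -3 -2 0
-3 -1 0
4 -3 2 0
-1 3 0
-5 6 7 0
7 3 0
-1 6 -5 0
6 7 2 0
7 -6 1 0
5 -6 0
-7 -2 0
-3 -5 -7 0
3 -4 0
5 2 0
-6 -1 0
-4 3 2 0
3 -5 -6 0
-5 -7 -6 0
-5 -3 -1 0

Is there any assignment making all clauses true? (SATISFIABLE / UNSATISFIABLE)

y3 = True:
  propagation gives y1=True; an empty clause results — contradiction.
y3 = False:
  propagation gives y1=False, y7=True, y2=False, y6=False; an empty clause results — contradiction.
Every branch closes, so no satisfying assignment exists.

UNSATISFIABLE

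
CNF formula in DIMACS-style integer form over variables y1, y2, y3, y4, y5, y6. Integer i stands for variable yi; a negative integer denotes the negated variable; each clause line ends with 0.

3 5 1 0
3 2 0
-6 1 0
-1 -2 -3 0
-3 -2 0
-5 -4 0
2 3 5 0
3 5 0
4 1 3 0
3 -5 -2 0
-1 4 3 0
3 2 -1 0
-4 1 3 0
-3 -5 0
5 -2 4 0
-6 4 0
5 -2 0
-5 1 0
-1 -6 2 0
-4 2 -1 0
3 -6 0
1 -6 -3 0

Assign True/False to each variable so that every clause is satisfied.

y1 = True, y2 = False, y3 = True, y4 = False, y5 = False, y6 = False

Check each clause:
  1. (y1 ∨ y5 ∨ y3) — y1 is true.
  2. (y2 ∨ y3) — y3 is true.
  3. (y1 ∨ ¬y6) — y1 is true.
  4. (¬y3 ∨ ¬y1 ∨ ¬y2) — ¬y2 is true.
  5. (¬y3 ∨ ¬y2) — ¬y2 is true.
  6. (¬y4 ∨ ¬y5) — ¬y5 is true.
  7. (y2 ∨ y3 ∨ y5) — y3 is true.
  8. (y5 ∨ y3) — y3 is true.
  9. (y3 ∨ y4 ∨ y1) — y1 is true.
  10. (¬y5 ∨ ¬y2 ∨ y3) — y3 is true.
  11. (y4 ∨ ¬y1 ∨ y3) — y3 is true.
  12. (y2 ∨ y3 ∨ ¬y1) — y3 is true.
  13. (¬y4 ∨ y1 ∨ y3) — y1 is true.
  14. (¬y5 ∨ ¬y3) — ¬y5 is true.
  15. (¬y2 ∨ y4 ∨ y5) — ¬y2 is true.
  16. (¬y6 ∨ y4) — ¬y6 is true.
  17. (y5 ∨ ¬y2) — ¬y2 is true.
  18. (¬y5 ∨ y1) — y1 is true.
  19. (y2 ∨ ¬y6 ∨ ¬y1) — ¬y6 is true.
  20. (¬y1 ∨ ¬y4 ∨ y2) — ¬y4 is true.
  21. (y3 ∨ ¬y6) — ¬y6 is true.
  22. (y1 ∨ ¬y3 ∨ ¬y6) — y1 is true.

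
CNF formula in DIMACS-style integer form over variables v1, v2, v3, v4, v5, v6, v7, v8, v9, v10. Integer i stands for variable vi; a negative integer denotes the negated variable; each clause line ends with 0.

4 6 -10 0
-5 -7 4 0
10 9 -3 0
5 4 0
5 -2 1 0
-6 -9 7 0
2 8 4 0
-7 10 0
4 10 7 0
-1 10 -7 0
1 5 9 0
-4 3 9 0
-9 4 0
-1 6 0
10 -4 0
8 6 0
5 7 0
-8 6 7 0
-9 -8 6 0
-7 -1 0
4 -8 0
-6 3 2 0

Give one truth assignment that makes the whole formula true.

v1=F, v2=F, v3=T, v4=T, v5=T, v6=T, v7=T, v8=T, v9=T, v10=T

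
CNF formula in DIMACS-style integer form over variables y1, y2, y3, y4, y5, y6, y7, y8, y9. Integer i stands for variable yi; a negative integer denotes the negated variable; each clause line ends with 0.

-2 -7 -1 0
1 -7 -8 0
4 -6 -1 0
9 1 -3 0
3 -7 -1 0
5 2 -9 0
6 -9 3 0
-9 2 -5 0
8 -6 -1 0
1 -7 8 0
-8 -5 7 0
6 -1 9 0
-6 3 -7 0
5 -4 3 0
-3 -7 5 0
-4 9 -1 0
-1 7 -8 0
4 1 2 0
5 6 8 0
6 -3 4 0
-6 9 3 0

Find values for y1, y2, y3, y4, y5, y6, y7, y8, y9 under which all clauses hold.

y1=False, y2=True, y3=False, y4=False, y5=False, y6=True, y7=False, y8=True, y9=True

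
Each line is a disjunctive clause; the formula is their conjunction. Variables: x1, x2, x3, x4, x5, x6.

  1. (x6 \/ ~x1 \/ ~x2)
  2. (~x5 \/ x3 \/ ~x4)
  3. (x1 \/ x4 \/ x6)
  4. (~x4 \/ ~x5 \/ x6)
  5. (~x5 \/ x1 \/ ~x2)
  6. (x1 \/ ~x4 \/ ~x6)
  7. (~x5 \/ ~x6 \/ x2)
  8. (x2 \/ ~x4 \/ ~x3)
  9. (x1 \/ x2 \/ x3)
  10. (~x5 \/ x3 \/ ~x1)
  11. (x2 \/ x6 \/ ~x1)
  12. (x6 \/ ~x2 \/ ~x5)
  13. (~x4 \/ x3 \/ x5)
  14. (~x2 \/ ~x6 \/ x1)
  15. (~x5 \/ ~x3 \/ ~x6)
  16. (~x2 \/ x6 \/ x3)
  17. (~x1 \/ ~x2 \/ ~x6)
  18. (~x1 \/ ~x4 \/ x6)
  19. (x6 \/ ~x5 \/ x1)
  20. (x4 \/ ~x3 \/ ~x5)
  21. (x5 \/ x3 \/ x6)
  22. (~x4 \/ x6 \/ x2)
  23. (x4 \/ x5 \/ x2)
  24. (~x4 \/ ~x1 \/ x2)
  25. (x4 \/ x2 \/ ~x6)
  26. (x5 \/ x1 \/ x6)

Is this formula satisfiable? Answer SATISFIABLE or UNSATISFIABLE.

UNSATISFIABLE

x6 = True:
  x2 = True:
    propagation gives x1=True; an empty clause results — contradiction.
  x2 = False:
    propagation gives x5=False, x4=True, x1=True; an empty clause results — contradiction.
x6 = False:
  x5 = True:
    propagation gives x4=False, x1=True, x2=False; an empty clause results — contradiction.
  x5 = False:
    propagation gives x3=True, x1=True, x2=False; an empty clause results — contradiction.
Every branch closes, so no satisfying assignment exists.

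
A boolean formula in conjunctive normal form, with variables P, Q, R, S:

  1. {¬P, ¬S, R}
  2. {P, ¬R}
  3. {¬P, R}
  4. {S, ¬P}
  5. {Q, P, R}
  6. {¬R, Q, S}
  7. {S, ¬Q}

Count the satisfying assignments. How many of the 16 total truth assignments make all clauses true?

3

Satisfying assignments:
  P=0 Q=1 R=0 S=1
  P=1 Q=0 R=1 S=1
  P=1 Q=1 R=1 S=1
That's 3 in total.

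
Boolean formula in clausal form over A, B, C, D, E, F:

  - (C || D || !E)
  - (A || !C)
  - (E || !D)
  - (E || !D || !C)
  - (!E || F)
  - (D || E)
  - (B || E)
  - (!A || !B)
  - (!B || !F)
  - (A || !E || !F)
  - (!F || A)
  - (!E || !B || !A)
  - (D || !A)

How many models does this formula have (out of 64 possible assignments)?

The models are:
  A=T B=F C=F D=T E=T F=T
  A=T B=F C=T D=T E=T F=T
That's 2 in total.

2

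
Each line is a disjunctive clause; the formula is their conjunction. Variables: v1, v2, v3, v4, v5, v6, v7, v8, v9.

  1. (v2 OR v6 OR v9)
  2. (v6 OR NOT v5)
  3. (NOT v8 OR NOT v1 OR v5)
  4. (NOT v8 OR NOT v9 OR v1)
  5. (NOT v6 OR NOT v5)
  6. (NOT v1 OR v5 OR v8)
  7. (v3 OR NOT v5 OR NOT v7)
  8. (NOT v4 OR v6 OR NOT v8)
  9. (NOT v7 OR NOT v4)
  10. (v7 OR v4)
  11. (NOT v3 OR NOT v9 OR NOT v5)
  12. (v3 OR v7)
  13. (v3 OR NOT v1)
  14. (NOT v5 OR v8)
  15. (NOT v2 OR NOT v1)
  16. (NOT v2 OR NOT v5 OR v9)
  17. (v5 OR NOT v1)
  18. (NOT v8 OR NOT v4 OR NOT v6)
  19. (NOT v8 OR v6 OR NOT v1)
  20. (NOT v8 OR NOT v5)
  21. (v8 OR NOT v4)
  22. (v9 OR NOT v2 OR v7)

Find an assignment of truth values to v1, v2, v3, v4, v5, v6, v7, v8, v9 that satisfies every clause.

v1=F, v2=F, v3=F, v4=F, v5=F, v6=T, v7=T, v8=F, v9=T

Set v1 = False and propagate.
Try v2 = False.
For the remaining variables, v3 = False, v4 = False, v5 = False, v6 = True, v7 = True, v8 = False, v9 = True works.
Every clause has at least one true literal under this assignment.
Check each clause:
  1. (v2 OR v6 OR v9) — v9 is true.
  2. (NOT v5 OR v6) — NOT v5 is true.
  3. (NOT v1 OR NOT v8 OR v5) — NOT v8 is true.
  4. (NOT v9 OR v1 OR NOT v8) — NOT v8 is true.
  5. (NOT v6 OR NOT v5) — NOT v5 is true.
  6. (v8 OR v5 OR NOT v1) — NOT v1 is true.
  7. (v3 OR NOT v5 OR NOT v7) — NOT v5 is true.
  8. (v6 OR NOT v4 OR NOT v8) — NOT v8 is true.
  9. (NOT v4 OR NOT v7) — NOT v4 is true.
  10. (v7 OR v4) — v7 is true.
  11. (NOT v9 OR NOT v5 OR NOT v3) — NOT v5 is true.
  12. (v7 OR v3) — v7 is true.
  13. (NOT v1 OR v3) — NOT v1 is true.
  14. (NOT v5 OR v8) — NOT v5 is true.
  15. (NOT v1 OR NOT v2) — NOT v1 is true.
  16. (NOT v2 OR NOT v5 OR v9) — v9 is true.
  17. (v5 OR NOT v1) — NOT v1 is true.
  18. (NOT v8 OR NOT v4 OR NOT v6) — NOT v8 is true.
  19. (NOT v1 OR NOT v8 OR v6) — NOT v8 is true.
  20. (NOT v5 OR NOT v8) — NOT v8 is true.
  21. (NOT v4 OR v8) — NOT v4 is true.
  22. (v7 OR v9 OR NOT v2) — v9 is true.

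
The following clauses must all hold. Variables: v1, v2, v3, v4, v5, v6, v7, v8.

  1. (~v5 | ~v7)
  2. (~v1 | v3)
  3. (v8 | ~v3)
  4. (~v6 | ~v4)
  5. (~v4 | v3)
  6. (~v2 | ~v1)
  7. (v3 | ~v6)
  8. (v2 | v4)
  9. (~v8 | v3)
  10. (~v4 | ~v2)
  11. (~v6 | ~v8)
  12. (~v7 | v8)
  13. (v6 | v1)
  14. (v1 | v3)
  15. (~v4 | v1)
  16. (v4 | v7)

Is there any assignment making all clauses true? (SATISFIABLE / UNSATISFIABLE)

SATISFIABLE

Branch on v1: take v1 = True.
  then v3 is forced to True.
  then v8 is forced to True.
  then v2 is forced to False.
  then v4 is forced to True.
  then v6 is forced to False.
Branch on v5: take v5 = True.
  then v7 is forced to False.
So v1 = True  v2 = False  v3 = True  v4 = True  v5 = True  v6 = False  v7 = False  v8 = True is a satisfying assignment.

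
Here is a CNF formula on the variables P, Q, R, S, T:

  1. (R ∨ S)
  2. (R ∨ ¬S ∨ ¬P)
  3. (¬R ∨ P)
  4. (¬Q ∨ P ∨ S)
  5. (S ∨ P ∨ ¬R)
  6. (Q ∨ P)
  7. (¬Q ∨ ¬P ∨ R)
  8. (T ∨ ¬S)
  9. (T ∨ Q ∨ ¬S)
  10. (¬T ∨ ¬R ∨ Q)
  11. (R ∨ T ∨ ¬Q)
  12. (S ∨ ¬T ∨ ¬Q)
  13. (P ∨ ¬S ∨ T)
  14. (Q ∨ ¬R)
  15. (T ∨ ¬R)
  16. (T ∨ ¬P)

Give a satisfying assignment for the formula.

P = T, Q = T, R = T, S = T, T = T

Set P = True and propagate.
  then T is forced to True.
Set Q = True and propagate.
  then R is forced to True.
  then S is forced to True.
Every clause has at least one true literal under this assignment.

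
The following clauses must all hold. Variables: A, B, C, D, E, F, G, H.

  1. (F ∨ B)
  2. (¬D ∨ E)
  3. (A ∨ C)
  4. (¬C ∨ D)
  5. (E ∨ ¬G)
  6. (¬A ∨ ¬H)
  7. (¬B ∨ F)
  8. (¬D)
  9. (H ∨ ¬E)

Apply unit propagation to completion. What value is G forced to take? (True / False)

False

(¬D) stands alone — D = False.
(¬C ∨ D): since D = False, the clause reduces to (¬C). C = False.
From (C ∨ A) and C = False: A = True.
From (¬A ∨ ¬H) and A = True: H = False.
(¬E ∨ H): since H = False, the clause reduces to (¬E). E = False.
From (E ∨ ¬G) and E = False: G = False.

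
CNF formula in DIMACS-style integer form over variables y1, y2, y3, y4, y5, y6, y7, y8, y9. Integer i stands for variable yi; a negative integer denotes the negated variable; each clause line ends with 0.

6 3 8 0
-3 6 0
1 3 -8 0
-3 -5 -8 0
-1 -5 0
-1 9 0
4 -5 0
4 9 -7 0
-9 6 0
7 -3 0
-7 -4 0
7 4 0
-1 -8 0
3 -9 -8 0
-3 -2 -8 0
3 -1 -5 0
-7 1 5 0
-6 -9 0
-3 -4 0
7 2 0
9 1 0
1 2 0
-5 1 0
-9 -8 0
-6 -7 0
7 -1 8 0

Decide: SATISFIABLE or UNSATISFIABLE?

UNSATISFIABLE

y1 = True:
  propagation gives y5=False, y9=True, y6=True; an empty clause results — contradiction.
y1 = False:
  propagation gives y9=True, y6=True; an empty clause results — contradiction.
Every branch closes, so no satisfying assignment exists.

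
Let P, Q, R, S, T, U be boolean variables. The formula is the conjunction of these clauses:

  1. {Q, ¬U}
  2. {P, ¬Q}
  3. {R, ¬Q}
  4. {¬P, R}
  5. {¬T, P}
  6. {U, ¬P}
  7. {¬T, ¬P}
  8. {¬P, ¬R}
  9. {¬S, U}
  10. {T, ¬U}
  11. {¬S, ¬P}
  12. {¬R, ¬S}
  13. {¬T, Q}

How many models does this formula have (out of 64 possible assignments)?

2

The models are:
  P=F Q=F R=F S=F T=F U=F
  P=F Q=F R=T S=F T=F U=F
Count: 2.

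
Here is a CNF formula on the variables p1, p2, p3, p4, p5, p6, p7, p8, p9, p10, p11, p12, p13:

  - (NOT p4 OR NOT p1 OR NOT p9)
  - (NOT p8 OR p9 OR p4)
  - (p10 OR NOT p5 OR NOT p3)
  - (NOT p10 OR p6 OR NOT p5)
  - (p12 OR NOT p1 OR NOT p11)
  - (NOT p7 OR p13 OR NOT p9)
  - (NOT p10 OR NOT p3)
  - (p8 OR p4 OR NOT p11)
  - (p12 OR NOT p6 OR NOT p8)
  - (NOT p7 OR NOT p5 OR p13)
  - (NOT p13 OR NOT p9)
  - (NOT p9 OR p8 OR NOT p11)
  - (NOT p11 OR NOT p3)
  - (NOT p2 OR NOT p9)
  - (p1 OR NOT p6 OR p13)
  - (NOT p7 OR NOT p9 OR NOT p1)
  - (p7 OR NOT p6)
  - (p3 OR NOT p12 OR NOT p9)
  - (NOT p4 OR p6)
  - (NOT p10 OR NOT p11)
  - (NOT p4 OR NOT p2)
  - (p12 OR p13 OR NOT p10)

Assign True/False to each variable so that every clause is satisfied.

p1=F, p2=T, p3=T, p4=F, p5=F, p6=F, p7=T, p8=F, p9=F, p10=F, p11=F, p12=F, p13=T

Check each clause:
  1. (NOT p4 OR NOT p1 OR NOT p9) — NOT p4 is true.
  2. (p9 OR NOT p8 OR p4) — NOT p8 is true.
  3. (p10 OR NOT p5 OR NOT p3) — NOT p5 is true.
  4. (NOT p5 OR p6 OR NOT p10) — NOT p5 is true.
  5. (p12 OR NOT p11 OR NOT p1) — NOT p11 is true.
  6. (NOT p9 OR p13 OR NOT p7) — p13 is true.
  7. (NOT p3 OR NOT p10) — NOT p10 is true.
  8. (NOT p11 OR p4 OR p8) — NOT p11 is true.
  9. (NOT p6 OR p12 OR NOT p8) — NOT p8 is true.
  10. (NOT p5 OR NOT p7 OR p13) — NOT p5 is true.
  11. (NOT p13 OR NOT p9) — NOT p9 is true.
  12. (NOT p11 OR p8 OR NOT p9) — NOT p11 is true.
  13. (NOT p3 OR NOT p11) — NOT p11 is true.
  14. (NOT p2 OR NOT p9) — NOT p9 is true.
  15. (p13 OR p1 OR NOT p6) — NOT p6 is true.
  16. (NOT p7 OR NOT p9 OR NOT p1) — NOT p1 is true.
  17. (p7 OR NOT p6) — NOT p6 is true.
  18. (NOT p12 OR p3 OR NOT p9) — p3 is true.
  19. (NOT p4 OR p6) — NOT p4 is true.
  20. (NOT p11 OR NOT p10) — NOT p11 is true.
  21. (NOT p2 OR NOT p4) — NOT p4 is true.
  22. (p12 OR p13 OR NOT p10) — p13 is true.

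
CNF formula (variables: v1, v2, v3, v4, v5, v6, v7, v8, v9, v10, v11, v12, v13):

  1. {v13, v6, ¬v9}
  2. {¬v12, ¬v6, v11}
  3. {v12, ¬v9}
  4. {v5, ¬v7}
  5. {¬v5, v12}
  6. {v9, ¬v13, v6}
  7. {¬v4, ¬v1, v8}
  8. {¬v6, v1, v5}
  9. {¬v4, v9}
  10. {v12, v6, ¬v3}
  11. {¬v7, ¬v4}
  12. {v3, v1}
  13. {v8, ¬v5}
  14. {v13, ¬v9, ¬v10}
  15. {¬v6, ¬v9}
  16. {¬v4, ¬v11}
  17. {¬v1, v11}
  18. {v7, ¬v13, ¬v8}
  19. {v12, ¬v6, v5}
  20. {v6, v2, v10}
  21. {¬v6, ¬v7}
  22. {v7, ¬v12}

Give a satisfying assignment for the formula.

v1 = False  v2 = True  v3 = True  v4 = False  v5 = True  v6 = False  v7 = True  v8 = True  v9 = True  v10 = True  v11 = True  v12 = True  v13 = True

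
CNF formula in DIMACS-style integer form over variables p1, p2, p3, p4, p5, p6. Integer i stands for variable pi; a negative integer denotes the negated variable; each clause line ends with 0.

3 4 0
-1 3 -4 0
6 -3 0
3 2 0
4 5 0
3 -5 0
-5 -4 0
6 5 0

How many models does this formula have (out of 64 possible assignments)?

Case analysis on p3 and p4:
  p3=1, p4=1: remaining (p1,p2,p5,p6) ∈ {(0,0,0,1); (0,1,0,1); (1,0,0,1); (1,1,0,1)} — 4.
  p3=1, p4=0: remaining (p1,p2,p5,p6) ∈ {(0,0,1,1); (0,1,1,1); (1,0,1,1); (1,1,1,1)} — 4.
  p3=0, p4=1: remaining (p1,p2,p5,p6) ∈ {(0,1,0,1)} — 1.
  p3=0, p4=0: a clause becomes empty — 0.
Total: 4 + 4 + 1 + 0 = 9.

9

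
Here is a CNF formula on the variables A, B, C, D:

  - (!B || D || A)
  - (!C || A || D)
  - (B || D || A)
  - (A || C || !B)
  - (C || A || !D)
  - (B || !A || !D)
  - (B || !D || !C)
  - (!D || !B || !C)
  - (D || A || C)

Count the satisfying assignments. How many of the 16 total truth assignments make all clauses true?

5

The models are:
  A=T B=F C=F D=F
  A=T B=F C=T D=F
  A=T B=T C=F D=F
  A=T B=T C=F D=T
  A=T B=T C=T D=F
Count: 5.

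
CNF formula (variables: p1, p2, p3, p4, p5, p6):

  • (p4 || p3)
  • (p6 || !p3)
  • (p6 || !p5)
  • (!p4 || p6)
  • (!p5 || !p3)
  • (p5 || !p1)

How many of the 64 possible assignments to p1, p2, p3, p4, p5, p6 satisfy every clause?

10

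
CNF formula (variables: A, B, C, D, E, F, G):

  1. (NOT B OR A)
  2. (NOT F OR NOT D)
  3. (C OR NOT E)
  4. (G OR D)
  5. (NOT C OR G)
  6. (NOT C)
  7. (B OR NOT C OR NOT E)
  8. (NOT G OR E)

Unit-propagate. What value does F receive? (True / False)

(NOT C) stands alone — C = False.
From (NOT E OR C) and C = False: E = False.
(E OR NOT G) with E = False leaves only NOT G, so G = False.
(G OR D) with G = False leaves only D, so D = True.
(NOT D OR NOT F) with D = True leaves only NOT F, so F = False.

False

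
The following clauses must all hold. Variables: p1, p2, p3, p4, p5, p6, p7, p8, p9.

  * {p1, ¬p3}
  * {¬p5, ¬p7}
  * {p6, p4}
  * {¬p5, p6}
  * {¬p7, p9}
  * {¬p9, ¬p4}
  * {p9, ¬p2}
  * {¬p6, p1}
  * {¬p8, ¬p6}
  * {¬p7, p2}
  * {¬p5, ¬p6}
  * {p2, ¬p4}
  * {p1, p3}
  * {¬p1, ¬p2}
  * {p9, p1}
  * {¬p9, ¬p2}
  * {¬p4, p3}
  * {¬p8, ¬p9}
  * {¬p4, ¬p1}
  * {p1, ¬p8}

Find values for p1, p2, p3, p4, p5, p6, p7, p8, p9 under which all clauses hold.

Pure literal: p5 appears only negated; assign p5 = False.
Pure literal: p7 appears only negated; assign p7 = False.
Set p1 = True and propagate.
  then p2 is forced to False.
  then p4 is forced to False.
  then p6 is forced to True.
  then p8 is forced to False.
p3, p9 are now unconstrained; take p3 = True, p9 = False.

p1=T, p2=F, p3=T, p4=F, p5=F, p6=T, p7=F, p8=F, p9=F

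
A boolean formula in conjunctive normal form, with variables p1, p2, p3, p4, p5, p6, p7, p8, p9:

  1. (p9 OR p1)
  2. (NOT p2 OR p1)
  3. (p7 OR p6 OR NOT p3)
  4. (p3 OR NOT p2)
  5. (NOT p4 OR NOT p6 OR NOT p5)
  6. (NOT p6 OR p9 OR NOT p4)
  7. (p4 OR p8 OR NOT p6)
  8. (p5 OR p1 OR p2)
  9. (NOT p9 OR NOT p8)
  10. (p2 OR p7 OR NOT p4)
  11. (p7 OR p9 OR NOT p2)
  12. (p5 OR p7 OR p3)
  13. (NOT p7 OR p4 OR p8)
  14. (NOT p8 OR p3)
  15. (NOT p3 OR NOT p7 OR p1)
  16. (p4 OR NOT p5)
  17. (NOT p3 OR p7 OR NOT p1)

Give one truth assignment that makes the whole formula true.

p1 = 1, p2 = 0, p3 = 0, p4 = 1, p5 = 0, p6 = 0, p7 = 1, p8 = 0, p9 = 0

Try p1 = True.
The remaining clauses are satisfied by p2 = False, p3 = False, p4 = True, p5 = False, p6 = False, p7 = True, p8 = False, p9 = False.
Every clause has at least one true literal under this assignment.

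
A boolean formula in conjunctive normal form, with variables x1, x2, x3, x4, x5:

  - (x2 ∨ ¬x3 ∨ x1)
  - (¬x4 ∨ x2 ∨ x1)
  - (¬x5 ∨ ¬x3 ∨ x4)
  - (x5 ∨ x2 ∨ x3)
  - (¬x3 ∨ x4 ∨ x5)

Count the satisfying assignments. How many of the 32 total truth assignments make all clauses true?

17

Case analysis on x3 and x2:
  x3=1, x2=1: remaining (x1,x4,x5) ∈ {(0,1,0); (0,1,1); (1,1,0); (1,1,1)} — 4.
  x3=1, x2=0: remaining (x1,x4,x5) ∈ {(1,1,0); (1,1,1)} — 2.
  x3=0, x2=1: x1, x4, x5 free → 2^3 = 8.
  x3=0, x2=0: remaining (x1,x4,x5) ∈ {(0,0,1); (1,0,1); (1,1,1)} — 3.
Total: 4 + 2 + 8 + 3 = 17.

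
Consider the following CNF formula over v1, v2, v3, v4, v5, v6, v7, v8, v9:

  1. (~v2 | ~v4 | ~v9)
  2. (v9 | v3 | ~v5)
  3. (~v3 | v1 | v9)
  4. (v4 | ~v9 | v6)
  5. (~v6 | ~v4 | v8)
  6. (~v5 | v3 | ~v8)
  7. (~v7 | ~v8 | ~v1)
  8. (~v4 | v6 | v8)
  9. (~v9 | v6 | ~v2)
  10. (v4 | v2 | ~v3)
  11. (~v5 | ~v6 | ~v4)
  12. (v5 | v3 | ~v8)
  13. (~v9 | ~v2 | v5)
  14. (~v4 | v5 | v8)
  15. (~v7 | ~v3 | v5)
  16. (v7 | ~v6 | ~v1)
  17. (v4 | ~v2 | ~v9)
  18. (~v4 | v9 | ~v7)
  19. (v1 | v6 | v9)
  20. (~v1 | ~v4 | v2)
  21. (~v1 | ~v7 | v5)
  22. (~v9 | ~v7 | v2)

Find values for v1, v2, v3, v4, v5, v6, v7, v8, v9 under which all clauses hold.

Try v1 = True.
For the remaining variables, v2 = True, v3 = True, v4 = True, v5 = False, v6 = False, v7 = False, v8 = True, v9 = False works.
Every clause has at least one true literal under this assignment.
Check each clause:
  1. (~v2 | ~v9 | ~v4) — ~v9 is true.
  2. (v9 | v3 | ~v5) — v3 is true.
  3. (v9 | v1 | ~v3) — v1 is true.
  4. (~v9 | v4 | v6) — v4 is true.
  5. (v8 | ~v6 | ~v4) — v8 is true.
  6. (~v5 | ~v8 | v3) — v3 is true.
  7. (~v7 | ~v1 | ~v8) — ~v7 is true.
  8. (~v4 | v6 | v8) — v8 is true.
  9. (~v9 | ~v2 | v6) — ~v9 is true.
  10. (~v3 | v2 | v4) — v2 is true.
  11. (~v5 | ~v4 | ~v6) — ~v6 is true.
  12. (~v8 | v5 | v3) — v3 is true.
  13. (~v9 | ~v2 | v5) — ~v9 is true.
  14. (v5 | ~v4 | v8) — v8 is true.
  15. (~v3 | ~v7 | v5) — ~v7 is true.
  16. (~v1 | v7 | ~v6) — ~v6 is true.
  17. (~v2 | ~v9 | v4) — v4 is true.
  18. (~v4 | ~v7 | v9) — ~v7 is true.
  19. (v6 | v1 | v9) — v1 is true.
  20. (~v4 | ~v1 | v2) — v2 is true.
  21. (~v7 | ~v1 | v5) — ~v7 is true.
  22. (v2 | ~v9 | ~v7) — ~v7 is true.

v1=T, v2=T, v3=T, v4=T, v5=F, v6=F, v7=F, v8=T, v9=F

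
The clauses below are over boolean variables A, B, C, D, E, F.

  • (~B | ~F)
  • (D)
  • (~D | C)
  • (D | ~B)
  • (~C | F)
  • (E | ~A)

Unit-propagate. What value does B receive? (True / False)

False

(D) stands alone — D = True.
In (~D | C), ~D is now false; C must hold, so C = True.
In (~C | F), ~C is now false; F must hold, so F = True.
(~F | ~B): since F = True, the clause reduces to (~B). B = False.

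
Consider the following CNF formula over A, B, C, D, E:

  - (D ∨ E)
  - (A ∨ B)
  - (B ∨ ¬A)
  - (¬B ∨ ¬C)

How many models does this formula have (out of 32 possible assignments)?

6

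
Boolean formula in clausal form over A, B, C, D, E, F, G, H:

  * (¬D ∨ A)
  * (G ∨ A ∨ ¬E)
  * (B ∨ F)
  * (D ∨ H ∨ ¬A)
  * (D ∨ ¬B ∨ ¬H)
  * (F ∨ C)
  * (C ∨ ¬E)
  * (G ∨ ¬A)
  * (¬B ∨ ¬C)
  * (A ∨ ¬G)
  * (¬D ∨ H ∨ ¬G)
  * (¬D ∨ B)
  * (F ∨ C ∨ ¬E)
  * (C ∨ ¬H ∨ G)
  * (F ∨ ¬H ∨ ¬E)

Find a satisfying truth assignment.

Pure literal: E appears only negated; assign E = False.
Pure literal: F appears only positively; assign F = True.
Try A = True.
  then G is forced to True.
Branch on B: take B = True.
  then C is forced to False.
Set D = True and propagate.
  then H is forced to True.
Check each clause:
  1. (A ∨ ¬D) — A is true.
  2. (A ∨ G ∨ ¬E) — A is true.
  3. (F ∨ B) — B is true.
  4. (¬A ∨ H ∨ D) — H is true.
  5. (D ∨ ¬H ∨ ¬B) — D is true.
  6. (C ∨ F) — F is true.
  7. (¬E ∨ C) — ¬E is true.
  8. (¬A ∨ G) — G is true.
  9. (¬B ∨ ¬C) — ¬C is true.
  10. (¬G ∨ A) — A is true.
  11. (¬G ∨ ¬D ∨ H) — H is true.
  12. (¬D ∨ B) — B is true.
  13. (F ∨ C ∨ ¬E) — F is true.
  14. (C ∨ G ∨ ¬H) — G is true.
  15. (F ∨ ¬H ∨ ¬E) — ¬E is true.

A = 1, B = 1, C = 0, D = 1, E = 0, F = 1, G = 1, H = 1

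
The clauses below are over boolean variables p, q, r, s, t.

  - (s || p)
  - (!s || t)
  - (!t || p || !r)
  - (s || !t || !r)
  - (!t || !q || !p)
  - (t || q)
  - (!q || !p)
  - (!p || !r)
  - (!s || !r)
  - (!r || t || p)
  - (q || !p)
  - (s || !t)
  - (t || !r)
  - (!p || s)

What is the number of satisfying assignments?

2

Satisfying assignments:
  p=F q=F r=F s=T t=T
  p=F q=T r=F s=T t=T
That's 2 in total.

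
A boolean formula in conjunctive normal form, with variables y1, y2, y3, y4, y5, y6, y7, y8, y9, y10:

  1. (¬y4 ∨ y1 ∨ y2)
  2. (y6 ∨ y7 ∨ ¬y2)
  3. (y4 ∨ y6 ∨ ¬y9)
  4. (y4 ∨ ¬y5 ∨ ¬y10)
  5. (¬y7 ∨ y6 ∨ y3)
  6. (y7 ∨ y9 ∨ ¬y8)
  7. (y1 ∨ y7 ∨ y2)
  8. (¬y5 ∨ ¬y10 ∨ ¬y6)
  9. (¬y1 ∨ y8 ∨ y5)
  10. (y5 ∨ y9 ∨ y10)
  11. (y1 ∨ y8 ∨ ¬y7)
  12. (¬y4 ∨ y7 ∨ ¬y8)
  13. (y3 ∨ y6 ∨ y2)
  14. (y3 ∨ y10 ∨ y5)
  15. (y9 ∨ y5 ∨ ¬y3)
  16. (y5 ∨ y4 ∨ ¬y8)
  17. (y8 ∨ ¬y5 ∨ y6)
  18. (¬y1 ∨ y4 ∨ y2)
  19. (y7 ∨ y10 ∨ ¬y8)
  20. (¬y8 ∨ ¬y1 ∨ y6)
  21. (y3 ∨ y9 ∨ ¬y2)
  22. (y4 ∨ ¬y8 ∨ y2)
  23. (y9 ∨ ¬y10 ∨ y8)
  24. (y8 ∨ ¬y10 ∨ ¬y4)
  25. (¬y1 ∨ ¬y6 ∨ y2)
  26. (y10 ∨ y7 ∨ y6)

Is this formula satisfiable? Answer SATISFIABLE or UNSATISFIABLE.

Try y1 = False.
The remaining clauses are satisfied by y2 = True, y3 = True, y4 = False, y5 = True, y6 = False, y7 = True, y8 = True, y9 = False, y10 = False.
So y1 = 0, y2 = 1, y3 = 1, y4 = 0, y5 = 1, y6 = 0, y7 = 1, y8 = 1, y9 = 0, y10 = 0 is a satisfying assignment.

SATISFIABLE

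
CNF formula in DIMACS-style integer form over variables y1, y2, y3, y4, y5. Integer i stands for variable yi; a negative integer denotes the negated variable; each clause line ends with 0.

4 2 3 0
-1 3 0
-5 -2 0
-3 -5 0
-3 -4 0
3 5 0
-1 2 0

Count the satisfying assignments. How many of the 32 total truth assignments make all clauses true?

4

Satisfying assignments:
  y1=0 y2=0 y3=0 y4=1 y5=1
  y1=0 y2=0 y3=1 y4=0 y5=0
  y1=0 y2=1 y3=1 y4=0 y5=0
  y1=1 y2=1 y3=1 y4=0 y5=0
That's 4 in total.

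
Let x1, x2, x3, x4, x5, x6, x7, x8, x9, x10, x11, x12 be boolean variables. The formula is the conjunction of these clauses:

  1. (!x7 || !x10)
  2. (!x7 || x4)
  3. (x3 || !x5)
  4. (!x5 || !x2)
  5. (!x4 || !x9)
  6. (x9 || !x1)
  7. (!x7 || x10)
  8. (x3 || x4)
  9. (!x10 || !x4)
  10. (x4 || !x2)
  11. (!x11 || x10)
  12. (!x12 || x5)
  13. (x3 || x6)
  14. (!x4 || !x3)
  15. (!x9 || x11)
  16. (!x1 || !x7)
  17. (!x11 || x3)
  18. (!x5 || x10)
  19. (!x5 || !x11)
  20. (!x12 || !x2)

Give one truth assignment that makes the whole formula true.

x1=False, x2=False, x3=True, x4=False, x5=True, x6=True, x7=False, x8=True, x9=False, x10=True, x11=False, x12=True

Check each clause:
  1. (!x7 || !x10) — !x7 is true.
  2. (x4 || !x7) — !x7 is true.
  3. (!x5 || x3) — x3 is true.
  4. (!x2 || !x5) — !x2 is true.
  5. (!x4 || !x9) — !x4 is true.
  6. (x9 || !x1) — !x1 is true.
  7. (x10 || !x7) — !x7 is true.
  8. (x3 || x4) — x3 is true.
  9. (!x10 || !x4) — !x4 is true.
  10. (x4 || !x2) — !x2 is true.
  11. (x10 || !x11) — x10 is true.
  12. (x5 || !x12) — x5 is true.
  13. (x6 || x3) — x3 is true.
  14. (!x3 || !x4) — !x4 is true.
  15. (x11 || !x9) — !x9 is true.
  16. (!x7 || !x1) — !x7 is true.
  17. (x3 || !x11) — x3 is true.
  18. (!x5 || x10) — x10 is true.
  19. (!x11 || !x5) — !x11 is true.
  20. (!x12 || !x2) — !x2 is true.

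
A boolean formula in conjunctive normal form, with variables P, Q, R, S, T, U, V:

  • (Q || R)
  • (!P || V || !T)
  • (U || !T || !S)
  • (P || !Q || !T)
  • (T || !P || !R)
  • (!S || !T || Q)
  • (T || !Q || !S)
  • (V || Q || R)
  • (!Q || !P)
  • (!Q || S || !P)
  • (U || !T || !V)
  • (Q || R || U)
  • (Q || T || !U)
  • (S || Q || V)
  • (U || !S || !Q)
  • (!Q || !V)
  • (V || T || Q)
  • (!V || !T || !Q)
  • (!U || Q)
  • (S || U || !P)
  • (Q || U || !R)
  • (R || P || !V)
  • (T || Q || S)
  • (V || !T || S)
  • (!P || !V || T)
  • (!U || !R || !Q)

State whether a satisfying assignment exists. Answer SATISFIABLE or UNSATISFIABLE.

SATISFIABLE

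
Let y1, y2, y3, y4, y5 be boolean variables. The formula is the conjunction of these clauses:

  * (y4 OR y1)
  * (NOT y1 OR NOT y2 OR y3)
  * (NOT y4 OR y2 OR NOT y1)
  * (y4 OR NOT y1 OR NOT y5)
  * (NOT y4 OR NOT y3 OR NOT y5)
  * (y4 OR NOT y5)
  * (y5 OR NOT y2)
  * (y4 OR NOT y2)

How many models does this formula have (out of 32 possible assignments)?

6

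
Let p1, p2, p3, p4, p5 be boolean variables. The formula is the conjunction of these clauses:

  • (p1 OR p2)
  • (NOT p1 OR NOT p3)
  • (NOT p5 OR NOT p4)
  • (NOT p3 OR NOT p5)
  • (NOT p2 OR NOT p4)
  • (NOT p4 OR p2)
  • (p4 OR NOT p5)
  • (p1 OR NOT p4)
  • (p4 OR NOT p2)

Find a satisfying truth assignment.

p1=True  p2=False  p3=False  p4=False  p5=False

Pure literal: p3 appears only negated; assign p3 = False.
p5 occurs only negated in the remaining clauses — set p5 = False.
Branch on p1: take p1 = True.
Try p2 = False.
  then p4 is forced to False.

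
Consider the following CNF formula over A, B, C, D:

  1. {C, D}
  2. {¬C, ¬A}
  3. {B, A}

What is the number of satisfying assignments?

Satisfying assignments:
  A=0 B=1 C=0 D=1
  A=0 B=1 C=1 D=0
  A=0 B=1 C=1 D=1
  A=1 B=0 C=0 D=1
  A=1 B=1 C=0 D=1
Count: 5.

5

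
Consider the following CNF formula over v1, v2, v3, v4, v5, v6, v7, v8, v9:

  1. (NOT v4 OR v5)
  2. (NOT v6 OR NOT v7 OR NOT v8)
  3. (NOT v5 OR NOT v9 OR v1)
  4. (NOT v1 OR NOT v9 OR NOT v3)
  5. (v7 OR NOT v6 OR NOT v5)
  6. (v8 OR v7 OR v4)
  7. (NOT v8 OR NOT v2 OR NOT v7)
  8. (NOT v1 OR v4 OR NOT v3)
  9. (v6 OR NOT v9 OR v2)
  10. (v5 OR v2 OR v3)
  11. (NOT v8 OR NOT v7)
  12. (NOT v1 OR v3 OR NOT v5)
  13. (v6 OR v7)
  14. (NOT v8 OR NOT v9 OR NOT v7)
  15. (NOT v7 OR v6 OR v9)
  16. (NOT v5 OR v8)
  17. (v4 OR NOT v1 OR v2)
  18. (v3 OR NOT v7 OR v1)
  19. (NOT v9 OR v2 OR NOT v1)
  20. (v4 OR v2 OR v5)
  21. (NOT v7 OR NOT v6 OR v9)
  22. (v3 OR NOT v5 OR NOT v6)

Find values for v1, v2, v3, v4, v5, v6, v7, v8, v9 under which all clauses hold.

Branch on v1: take v1 = False.
For the remaining variables, v2 = True, v3 = False, v4 = False, v5 = False, v6 = True, v7 = False, v8 = True, v9 = False works.
Check each clause:
  1. (NOT v4 OR v5) — NOT v4 is true.
  2. (NOT v7 OR NOT v8 OR NOT v6) — NOT v7 is true.
  3. (v1 OR NOT v9 OR NOT v5) — NOT v5 is true.
  4. (NOT v9 OR NOT v1 OR NOT v3) — NOT v3 is true.
  5. (NOT v6 OR NOT v5 OR v7) — NOT v5 is true.
  6. (v4 OR v8 OR v7) — v8 is true.
  7. (NOT v2 OR NOT v7 OR NOT v8) — NOT v7 is true.
  8. (NOT v3 OR NOT v1 OR v4) — NOT v3 is true.
  9. (v6 OR NOT v9 OR v2) — v2 is true.
  10. (v5 OR v3 OR v2) — v2 is true.
  11. (NOT v8 OR NOT v7) — NOT v7 is true.
  12. (NOT v1 OR NOT v5 OR v3) — NOT v5 is true.
  13. (v6 OR v7) — v6 is true.
  14. (NOT v8 OR NOT v7 OR NOT v9) — NOT v7 is true.
  15. (v6 OR v9 OR NOT v7) — NOT v7 is true.
  16. (v8 OR NOT v5) — v8 is true.
  17. (v4 OR NOT v1 OR v2) — v2 is true.
  18. (v1 OR NOT v7 OR v3) — NOT v7 is true.
  19. (v2 OR NOT v1 OR NOT v9) — v2 is true.
  20. (v2 OR v5 OR v4) — v2 is true.
  21. (v9 OR NOT v7 OR NOT v6) — NOT v7 is true.
  22. (NOT v5 OR NOT v6 OR v3) — NOT v5 is true.

v1 = 0, v2 = 1, v3 = 0, v4 = 0, v5 = 0, v6 = 1, v7 = 0, v8 = 1, v9 = 0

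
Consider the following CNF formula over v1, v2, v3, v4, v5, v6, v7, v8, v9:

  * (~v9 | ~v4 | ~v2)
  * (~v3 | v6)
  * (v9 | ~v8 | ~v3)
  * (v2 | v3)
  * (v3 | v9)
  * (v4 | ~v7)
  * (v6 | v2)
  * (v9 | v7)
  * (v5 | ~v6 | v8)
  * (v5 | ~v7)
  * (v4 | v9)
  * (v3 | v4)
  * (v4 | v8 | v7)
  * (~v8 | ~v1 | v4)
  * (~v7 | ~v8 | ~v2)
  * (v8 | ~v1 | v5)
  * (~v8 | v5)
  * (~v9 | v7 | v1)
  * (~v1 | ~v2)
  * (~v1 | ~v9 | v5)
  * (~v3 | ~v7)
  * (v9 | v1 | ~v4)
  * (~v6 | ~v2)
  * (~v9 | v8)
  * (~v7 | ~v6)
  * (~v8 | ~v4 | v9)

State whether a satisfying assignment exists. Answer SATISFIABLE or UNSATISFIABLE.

Pure literal: v5 appears only positively; assign v5 = True.
Branch on v1: take v1 = True.
  then v2 is forced to False.
  then v3 is forced to True.
  then v6 is forced to True.
  then v7 is forced to False.
  then v9 is forced to True.
  then v8 is forced to True.
  then v4 is forced to True.
So v1 = T  v2 = F  v3 = T  v4 = T  v5 = T  v6 = T  v7 = F  v8 = T  v9 = T is a satisfying assignment.

SATISFIABLE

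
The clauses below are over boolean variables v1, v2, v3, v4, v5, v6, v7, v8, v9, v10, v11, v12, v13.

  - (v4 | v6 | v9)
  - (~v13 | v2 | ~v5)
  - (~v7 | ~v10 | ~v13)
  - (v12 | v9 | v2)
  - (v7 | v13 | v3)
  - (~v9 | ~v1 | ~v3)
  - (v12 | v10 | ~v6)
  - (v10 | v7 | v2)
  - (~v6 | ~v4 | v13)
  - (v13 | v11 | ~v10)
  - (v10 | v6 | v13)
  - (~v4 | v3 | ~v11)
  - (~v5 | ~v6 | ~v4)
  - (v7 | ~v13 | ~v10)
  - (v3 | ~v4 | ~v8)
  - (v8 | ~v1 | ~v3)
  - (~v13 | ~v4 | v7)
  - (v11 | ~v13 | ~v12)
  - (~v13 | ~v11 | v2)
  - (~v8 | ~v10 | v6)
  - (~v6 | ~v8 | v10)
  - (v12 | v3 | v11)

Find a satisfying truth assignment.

v1=0, v2=0, v3=1, v4=1, v5=1, v6=0, v7=1, v8=0, v9=1, v10=1, v11=1, v12=0, v13=0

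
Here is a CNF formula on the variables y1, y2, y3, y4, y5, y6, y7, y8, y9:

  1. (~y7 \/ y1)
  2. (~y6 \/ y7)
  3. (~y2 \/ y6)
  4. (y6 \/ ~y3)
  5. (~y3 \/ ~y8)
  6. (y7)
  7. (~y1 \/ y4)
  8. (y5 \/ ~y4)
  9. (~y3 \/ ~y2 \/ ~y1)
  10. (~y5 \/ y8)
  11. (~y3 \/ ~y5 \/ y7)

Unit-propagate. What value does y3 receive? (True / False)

False

(y7) is a unit clause: y7 = True.
(~y7 \/ y1): since y7 = True, the clause reduces to (y1). y1 = True.
From (y4 \/ ~y1) and y1 = True: y4 = True.
From (~y4 \/ y5) and y4 = True: y5 = True.
From (y8 \/ ~y5) and y5 = True: y8 = True.
In (~y3 \/ ~y8), ~y8 is now false; ~y3 must hold, so y3 = False.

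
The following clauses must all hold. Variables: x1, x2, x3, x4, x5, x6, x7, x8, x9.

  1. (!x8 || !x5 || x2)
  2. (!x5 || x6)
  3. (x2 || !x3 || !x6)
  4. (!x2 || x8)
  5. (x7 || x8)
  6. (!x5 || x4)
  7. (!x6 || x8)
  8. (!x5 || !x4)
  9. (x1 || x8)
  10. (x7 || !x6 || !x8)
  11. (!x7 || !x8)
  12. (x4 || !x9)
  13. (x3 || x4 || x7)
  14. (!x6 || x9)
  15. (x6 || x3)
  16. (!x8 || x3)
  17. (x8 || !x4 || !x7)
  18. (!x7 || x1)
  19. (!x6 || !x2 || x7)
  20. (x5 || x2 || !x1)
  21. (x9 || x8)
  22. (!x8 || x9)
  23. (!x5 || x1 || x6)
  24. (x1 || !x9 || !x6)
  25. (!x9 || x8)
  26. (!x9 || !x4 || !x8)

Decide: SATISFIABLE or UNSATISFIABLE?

x8 = True:
  propagation gives x7=False, x6=False, x5=False, x3=True; an empty clause results — contradiction.
x8 = False:
  propagation gives x2=False, x7=True, x6=False, x5=False; an empty clause results — contradiction.
Every branch closes, so no satisfying assignment exists.

UNSATISFIABLE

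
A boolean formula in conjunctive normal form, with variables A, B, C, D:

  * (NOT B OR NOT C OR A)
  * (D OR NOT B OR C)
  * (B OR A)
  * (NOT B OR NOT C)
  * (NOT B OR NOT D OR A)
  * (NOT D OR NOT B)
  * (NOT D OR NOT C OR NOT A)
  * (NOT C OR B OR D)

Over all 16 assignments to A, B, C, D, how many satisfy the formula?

2

Satisfying assignments:
  A=1 B=0 C=0 D=0
  A=1 B=0 C=0 D=1
That's 2 in total.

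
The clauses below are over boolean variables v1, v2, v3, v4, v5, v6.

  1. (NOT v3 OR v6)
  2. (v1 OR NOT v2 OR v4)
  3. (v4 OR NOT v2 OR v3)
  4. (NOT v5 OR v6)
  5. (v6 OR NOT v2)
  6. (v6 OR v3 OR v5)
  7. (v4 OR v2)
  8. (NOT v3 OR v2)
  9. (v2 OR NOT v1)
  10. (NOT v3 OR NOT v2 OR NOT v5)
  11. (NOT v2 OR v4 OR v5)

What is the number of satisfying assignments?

8

Case analysis on v2 and v3:
  v2=1, v3=1: remaining (v1,v4,v5,v6) ∈ {(0,1,0,1); (1,1,0,1)} — 2.
  v2=1, v3=0: remaining (v1,v4,v5,v6) ∈ {(0,1,0,1); (0,1,1,1); (1,1,0,1); (1,1,1,1)} — 4.
  v2=0, v3=1: a clause becomes empty — 0.
  v2=0, v3=0: remaining (v1,v4,v5,v6) ∈ {(0,1,0,1); (0,1,1,1)} — 2.
Total: 2 + 4 + 0 + 2 = 8.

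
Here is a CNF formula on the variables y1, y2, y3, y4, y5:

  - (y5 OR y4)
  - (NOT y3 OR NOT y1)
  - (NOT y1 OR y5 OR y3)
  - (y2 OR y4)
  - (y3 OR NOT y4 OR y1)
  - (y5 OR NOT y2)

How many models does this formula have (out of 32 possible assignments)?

The models are:
  y1=F y2=F y3=T y4=T y5=F
  y1=F y2=F y3=T y4=T y5=T
  y1=F y2=T y3=F y4=F y5=T
  y1=F y2=T y3=T y4=F y5=T
  y1=F y2=T y3=T y4=T y5=T
  y1=T y2=F y3=F y4=T y5=T
  y1=T y2=T y3=F y4=F y5=T
  y1=T y2=T y3=F y4=T y5=T
That's 8 in total.

8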